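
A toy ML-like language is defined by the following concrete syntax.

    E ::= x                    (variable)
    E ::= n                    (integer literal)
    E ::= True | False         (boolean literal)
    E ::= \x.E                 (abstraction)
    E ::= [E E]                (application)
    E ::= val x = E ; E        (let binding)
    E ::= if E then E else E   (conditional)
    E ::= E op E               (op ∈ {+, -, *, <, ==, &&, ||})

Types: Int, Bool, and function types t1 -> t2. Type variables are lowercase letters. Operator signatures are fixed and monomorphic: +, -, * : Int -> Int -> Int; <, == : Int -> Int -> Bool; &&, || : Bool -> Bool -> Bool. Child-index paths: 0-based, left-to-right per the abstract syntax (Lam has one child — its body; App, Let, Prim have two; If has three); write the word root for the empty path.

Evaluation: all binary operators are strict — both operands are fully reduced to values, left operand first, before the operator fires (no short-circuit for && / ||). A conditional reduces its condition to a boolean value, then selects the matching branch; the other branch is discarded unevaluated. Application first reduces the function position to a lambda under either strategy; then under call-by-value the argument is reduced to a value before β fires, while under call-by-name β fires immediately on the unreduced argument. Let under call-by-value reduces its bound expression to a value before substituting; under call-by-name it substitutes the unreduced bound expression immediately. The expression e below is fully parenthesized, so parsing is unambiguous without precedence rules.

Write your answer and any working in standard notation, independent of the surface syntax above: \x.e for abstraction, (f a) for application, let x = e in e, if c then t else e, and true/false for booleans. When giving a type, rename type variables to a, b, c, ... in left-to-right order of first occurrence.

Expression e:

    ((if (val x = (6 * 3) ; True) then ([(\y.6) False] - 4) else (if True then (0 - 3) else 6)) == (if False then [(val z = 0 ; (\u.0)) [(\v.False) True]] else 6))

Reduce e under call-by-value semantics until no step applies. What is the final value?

Working:
step 0: ((if (let x = (6 * 3) in true) then (((\y.6) false) - 4) else (if true then (0 - 3) else 6)) == (if false then ((let z = 0 in (\u.0)) ((\v.false) true)) else 6))
step 1: [delta@0.0.0] ((if (let x = 18 in true) then (((\y.6) false) - 4) else (if true then (0 - 3) else 6)) == (if false then ((let z = 0 in (\u.0)) ((\v.false) true)) else 6))
step 2: [let@0.0] ((if true then (((\y.6) false) - 4) else (if true then (0 - 3) else 6)) == (if false then ((let z = 0 in (\u.0)) ((\v.false) true)) else 6))
step 3: [if@0] ((((\y.6) false) - 4) == (if false then ((let z = 0 in (\u.0)) ((\v.false) true)) else 6))
step 4: [beta@0.0] ((6 - 4) == (if false then ((let z = 0 in (\u.0)) ((\v.false) true)) else 6))
step 5: [delta@0] (2 == (if false then ((let z = 0 in (\u.0)) ((\v.false) true)) else 6))
step 6: [if@1] (2 == 6)
step 7: [delta@root] false

Answer: false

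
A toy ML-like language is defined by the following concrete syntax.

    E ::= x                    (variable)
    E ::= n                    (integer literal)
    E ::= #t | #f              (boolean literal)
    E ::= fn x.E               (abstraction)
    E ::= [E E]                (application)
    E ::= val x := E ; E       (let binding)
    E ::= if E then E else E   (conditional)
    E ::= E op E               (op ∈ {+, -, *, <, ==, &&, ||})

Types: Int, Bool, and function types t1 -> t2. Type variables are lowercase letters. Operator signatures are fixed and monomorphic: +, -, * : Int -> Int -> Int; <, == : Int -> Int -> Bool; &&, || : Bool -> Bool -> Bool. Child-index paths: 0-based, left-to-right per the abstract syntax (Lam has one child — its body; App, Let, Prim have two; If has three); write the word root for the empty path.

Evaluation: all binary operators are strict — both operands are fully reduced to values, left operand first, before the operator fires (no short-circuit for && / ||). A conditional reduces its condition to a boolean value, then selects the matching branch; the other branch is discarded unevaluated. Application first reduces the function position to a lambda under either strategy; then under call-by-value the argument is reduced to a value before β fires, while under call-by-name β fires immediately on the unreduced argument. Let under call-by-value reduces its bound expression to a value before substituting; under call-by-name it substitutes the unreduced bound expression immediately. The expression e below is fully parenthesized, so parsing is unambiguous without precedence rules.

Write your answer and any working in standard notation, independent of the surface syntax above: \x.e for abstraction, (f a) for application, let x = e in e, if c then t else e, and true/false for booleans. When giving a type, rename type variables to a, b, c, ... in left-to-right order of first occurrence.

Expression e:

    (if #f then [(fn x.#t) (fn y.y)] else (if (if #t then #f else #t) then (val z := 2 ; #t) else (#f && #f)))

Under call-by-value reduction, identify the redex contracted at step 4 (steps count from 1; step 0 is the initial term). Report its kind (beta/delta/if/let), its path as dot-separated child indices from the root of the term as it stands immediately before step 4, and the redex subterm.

Answer: delta at root : (false && false)

Trace:
step 0: (if false then ((\x.true) (\y.y)) else (if (if true then false else true) then (let z = 2 in true) else (false && false)))
step 1: [if@root] (if (if true then false else true) then (let z = 2 in true) else (false && false))
step 2: [if@0] (if false then (let z = 2 in true) else (false && false))
step 3: [if@root] (false && false)
step 4: [delta@root] false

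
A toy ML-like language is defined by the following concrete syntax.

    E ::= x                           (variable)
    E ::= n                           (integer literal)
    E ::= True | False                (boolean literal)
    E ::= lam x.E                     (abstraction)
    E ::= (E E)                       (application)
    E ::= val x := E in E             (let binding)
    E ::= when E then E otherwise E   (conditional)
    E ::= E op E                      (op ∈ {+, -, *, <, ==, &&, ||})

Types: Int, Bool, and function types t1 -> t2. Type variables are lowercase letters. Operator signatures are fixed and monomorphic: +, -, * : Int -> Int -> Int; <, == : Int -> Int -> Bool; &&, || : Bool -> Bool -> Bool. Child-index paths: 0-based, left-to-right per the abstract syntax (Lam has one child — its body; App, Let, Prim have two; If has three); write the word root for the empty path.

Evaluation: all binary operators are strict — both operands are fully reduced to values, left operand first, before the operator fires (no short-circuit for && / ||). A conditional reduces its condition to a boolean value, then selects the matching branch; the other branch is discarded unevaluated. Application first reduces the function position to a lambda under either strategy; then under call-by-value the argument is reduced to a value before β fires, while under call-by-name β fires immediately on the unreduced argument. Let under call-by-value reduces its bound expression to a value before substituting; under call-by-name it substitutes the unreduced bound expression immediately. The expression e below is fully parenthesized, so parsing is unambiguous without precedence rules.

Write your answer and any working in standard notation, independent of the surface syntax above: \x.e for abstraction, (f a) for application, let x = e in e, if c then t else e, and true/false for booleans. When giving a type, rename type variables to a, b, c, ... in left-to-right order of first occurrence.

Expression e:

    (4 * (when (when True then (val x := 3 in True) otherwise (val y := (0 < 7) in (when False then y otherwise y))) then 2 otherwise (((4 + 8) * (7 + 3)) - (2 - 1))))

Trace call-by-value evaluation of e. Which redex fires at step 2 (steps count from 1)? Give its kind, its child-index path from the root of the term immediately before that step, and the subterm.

Answer: let at 1.0 : (let x = 3 in true)

Derivation:
step 0: (4 * (if (if true then (let x = 3 in true) else (let y = (0 < 7) in (if false then y else y))) then 2 else (((4 + 8) * (7 + 3)) - (2 - 1))))
step 1: [if@1.0] (4 * (if (let x = 3 in true) then 2 else (((4 + 8) * (7 + 3)) - (2 - 1))))
step 2: [let@1.0] (4 * (if true then 2 else (((4 + 8) * (7 + 3)) - (2 - 1))))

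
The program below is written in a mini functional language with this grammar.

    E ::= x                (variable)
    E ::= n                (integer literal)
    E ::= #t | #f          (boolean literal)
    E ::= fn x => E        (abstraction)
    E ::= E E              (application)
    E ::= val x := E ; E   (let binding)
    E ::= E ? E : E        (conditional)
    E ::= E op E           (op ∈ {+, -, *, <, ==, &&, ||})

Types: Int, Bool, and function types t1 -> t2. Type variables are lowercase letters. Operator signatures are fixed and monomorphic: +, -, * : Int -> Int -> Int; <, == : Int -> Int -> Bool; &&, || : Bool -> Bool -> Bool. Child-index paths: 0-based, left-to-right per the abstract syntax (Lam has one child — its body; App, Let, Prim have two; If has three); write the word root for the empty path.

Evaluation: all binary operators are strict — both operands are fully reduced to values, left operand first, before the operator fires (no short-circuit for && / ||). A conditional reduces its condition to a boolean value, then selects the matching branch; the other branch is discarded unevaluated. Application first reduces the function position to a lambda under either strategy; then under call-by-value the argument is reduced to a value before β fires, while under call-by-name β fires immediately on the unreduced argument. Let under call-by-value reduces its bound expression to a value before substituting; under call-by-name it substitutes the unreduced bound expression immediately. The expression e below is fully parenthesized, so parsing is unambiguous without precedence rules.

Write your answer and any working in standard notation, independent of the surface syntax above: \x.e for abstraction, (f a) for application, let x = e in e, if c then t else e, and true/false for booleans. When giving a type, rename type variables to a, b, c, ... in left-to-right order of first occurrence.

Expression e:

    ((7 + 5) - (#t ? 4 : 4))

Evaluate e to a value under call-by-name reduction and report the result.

Trace:
step 0: ((7 + 5) - (if true then 4 else 4))
step 1: [delta@0] (12 - (if true then 4 else 4))
step 2: [if@1] (12 - 4)
step 3: [delta@root] 8

Answer: 8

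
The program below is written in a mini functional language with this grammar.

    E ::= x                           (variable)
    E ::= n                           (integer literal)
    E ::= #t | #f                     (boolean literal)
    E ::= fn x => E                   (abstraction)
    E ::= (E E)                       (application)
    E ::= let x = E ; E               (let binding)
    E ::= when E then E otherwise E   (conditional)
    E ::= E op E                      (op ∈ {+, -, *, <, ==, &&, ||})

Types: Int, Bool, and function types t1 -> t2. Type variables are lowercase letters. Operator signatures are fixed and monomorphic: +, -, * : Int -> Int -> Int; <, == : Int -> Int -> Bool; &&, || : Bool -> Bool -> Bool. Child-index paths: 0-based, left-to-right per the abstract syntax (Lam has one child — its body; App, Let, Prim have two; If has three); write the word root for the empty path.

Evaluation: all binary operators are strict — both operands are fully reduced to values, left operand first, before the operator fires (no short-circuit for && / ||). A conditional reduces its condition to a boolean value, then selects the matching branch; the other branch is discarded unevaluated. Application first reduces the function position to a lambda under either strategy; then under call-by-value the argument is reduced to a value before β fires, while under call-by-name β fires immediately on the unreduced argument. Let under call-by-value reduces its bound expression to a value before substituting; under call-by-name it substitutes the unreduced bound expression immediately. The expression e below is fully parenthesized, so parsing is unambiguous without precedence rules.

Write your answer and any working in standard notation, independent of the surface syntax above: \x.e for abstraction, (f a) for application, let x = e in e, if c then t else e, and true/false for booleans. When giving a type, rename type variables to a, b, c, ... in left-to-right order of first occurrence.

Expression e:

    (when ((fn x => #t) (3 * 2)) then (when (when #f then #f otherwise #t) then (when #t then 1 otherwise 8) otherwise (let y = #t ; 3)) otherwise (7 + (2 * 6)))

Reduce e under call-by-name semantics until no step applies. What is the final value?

Answer: 1

Working:
step 0: (if ((\x.true) (3 * 2)) then (if (if false then false else true) then (if true then 1 else 8) else (let y = true in 3)) else (7 + (2 * 6)))
step 1: [beta@0] (if true then (if (if false then false else true) then (if true then 1 else 8) else (let y = true in 3)) else (7 + (2 * 6)))
step 2: [if@root] (if (if false then false else true) then (if true then 1 else 8) else (let y = true in 3))
step 3: [if@0] (if true then (if true then 1 else 8) else (let y = true in 3))
step 4: [if@root] (if true then 1 else 8)
step 5: [if@root] 1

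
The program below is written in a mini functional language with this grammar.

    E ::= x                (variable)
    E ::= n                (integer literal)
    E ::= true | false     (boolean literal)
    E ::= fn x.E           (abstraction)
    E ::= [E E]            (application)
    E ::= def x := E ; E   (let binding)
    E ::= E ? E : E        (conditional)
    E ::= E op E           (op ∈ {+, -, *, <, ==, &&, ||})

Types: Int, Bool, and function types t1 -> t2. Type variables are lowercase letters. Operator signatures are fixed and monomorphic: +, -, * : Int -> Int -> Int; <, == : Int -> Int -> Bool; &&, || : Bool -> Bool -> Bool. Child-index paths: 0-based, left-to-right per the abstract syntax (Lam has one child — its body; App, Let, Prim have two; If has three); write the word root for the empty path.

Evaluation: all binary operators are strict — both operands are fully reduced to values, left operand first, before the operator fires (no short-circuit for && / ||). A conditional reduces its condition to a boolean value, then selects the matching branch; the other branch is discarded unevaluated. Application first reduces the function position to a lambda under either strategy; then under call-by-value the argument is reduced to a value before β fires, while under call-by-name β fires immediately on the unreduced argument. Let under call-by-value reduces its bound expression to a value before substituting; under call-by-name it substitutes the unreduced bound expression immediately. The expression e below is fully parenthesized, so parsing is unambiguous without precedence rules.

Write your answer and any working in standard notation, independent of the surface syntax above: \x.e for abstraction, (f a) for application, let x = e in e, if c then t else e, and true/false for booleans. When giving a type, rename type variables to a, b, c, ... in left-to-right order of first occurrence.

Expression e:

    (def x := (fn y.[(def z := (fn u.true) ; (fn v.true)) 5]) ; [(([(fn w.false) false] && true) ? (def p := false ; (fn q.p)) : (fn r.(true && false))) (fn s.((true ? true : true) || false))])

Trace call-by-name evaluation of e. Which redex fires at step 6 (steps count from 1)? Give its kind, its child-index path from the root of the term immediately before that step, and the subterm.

Derivation:
step 0: (let x = (\y.((let z = (\u.true) in (\v.true)) 5)) in ((if (((\w.false) false) && true) then (let p = false in (\q.p)) else (\r.(true && false))) (\s.((if true then true else true) || false))))
step 1: [let@root] ((if (((\w.false) false) && true) then (let p = false in (\q.p)) else (\r.(true && false))) (\s.((if true then true else true) || false)))
step 2: [beta@0.0.0] ((if (false && true) then (let p = false in (\q.p)) else (\r.(true && false))) (\s.((if true then true else true) || false)))
step 3: [delta@0.0] ((if false then (let p = false in (\q.p)) else (\r.(true && false))) (\s.((if true then true else true) || false)))
step 4: [if@0] ((\r.(true && false)) (\s.((if true then true else true) || false)))
step 5: [beta@root] (true && false)
step 6: [delta@root] false

Answer: delta at root : (true && false)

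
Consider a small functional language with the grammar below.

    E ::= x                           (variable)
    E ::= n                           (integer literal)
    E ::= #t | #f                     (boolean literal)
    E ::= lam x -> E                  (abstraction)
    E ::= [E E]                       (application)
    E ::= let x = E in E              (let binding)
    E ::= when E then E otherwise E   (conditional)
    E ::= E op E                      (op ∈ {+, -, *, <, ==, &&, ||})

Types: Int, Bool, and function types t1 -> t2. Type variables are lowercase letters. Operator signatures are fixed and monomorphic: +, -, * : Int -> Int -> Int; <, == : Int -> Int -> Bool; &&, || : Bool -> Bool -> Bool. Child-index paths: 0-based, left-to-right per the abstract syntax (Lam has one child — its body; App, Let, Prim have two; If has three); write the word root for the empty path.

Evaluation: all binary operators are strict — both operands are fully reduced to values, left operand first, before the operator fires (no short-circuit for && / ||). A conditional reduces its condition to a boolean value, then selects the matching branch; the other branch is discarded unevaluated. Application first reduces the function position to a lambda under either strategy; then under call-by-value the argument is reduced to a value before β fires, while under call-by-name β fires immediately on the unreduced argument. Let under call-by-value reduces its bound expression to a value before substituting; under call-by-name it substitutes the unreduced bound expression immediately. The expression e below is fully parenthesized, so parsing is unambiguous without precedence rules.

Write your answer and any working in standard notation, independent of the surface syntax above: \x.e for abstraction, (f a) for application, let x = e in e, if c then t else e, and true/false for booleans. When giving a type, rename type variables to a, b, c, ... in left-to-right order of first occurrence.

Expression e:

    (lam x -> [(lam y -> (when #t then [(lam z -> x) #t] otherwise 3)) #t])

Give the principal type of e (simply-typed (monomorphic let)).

Derivation:
  unify Bool ~ Bool
x : a
\z._ : c -> a
  unify c -> a ~ Bool -> d
  unify c ~ Bool
  unify a ~ d
_ _ : d
  unify d ~ Int
\y._ : b -> Int
  unify b -> Int ~ Bool -> e
  unify b ~ Bool
  unify Int ~ e
_ _ : Int
\x._ : Int -> Int

Answer: Int -> Int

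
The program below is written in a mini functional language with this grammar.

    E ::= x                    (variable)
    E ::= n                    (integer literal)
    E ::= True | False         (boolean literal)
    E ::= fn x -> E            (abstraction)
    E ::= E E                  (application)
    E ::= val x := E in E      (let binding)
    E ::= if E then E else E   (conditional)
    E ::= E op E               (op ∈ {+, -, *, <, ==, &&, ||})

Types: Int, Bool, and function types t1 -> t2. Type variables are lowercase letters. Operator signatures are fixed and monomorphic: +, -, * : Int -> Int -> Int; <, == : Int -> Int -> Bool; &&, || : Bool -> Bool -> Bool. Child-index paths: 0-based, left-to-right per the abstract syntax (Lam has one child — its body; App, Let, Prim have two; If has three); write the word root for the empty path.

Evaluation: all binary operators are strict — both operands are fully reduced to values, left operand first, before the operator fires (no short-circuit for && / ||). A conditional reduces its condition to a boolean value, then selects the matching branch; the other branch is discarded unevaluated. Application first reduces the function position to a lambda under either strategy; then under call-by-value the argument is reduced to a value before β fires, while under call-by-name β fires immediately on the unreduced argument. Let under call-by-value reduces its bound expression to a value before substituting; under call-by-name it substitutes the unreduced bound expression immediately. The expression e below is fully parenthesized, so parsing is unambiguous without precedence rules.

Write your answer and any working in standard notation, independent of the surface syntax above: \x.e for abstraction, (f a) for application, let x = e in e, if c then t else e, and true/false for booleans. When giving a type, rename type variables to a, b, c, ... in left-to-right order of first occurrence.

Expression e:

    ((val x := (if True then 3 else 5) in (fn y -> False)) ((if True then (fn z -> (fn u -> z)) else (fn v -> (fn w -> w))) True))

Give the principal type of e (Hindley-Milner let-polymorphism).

Answer: Bool

Derivation:
  unify Bool ~ Bool
  unify Int ~ Int
let x : Int
\y._ : a -> Bool
  unify Bool ~ Bool
z : b
\u._ : c -> b
\z._ : b -> c -> b
w : e
\w._ : e -> e
\v._ : d -> e -> e
  unify b -> c -> b ~ d -> e -> e
  unify b ~ d
  unify c -> d ~ e -> e
  unify c ~ e
  unify d ~ e
  unify e -> e -> e ~ Bool -> f
  unify e ~ Bool
  unify Bool -> Bool ~ f
_ _ : Bool -> Bool
  unify a -> Bool ~ (Bool -> Bool) -> g
  unify a ~ Bool -> Bool
  unify Bool ~ g
_ _ : Bool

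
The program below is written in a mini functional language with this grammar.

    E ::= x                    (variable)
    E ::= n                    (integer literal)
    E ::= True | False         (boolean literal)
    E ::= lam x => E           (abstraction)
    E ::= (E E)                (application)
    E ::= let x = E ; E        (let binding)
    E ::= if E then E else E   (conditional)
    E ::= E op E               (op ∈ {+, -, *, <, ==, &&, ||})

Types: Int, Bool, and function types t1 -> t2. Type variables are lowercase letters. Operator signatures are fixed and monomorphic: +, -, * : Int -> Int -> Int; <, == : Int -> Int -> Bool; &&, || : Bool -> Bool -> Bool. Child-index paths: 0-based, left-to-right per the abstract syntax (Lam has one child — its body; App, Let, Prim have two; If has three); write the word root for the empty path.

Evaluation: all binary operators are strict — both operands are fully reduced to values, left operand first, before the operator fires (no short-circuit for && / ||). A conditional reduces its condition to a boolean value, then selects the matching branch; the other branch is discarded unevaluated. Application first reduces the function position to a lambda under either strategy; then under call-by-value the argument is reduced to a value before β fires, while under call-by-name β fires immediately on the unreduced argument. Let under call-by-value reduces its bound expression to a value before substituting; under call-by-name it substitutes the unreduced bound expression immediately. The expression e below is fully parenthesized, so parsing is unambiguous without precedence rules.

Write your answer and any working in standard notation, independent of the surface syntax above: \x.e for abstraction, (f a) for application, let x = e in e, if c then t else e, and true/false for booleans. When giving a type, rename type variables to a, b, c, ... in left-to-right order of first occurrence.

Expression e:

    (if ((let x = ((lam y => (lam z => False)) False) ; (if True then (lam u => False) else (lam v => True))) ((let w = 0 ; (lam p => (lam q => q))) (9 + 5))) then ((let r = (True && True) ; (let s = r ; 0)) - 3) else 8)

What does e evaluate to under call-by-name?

Answer: 8

Trace:
step 0: (if ((let x = ((\y.(\z.false)) false) in (if true then (\u.false) else (\v.true))) ((let w = 0 in (\p.(\q.q))) (9 + 5))) then ((let r = (true && true) in (let s = r in 0)) - 3) else 8)
step 1: [let@0.0] (if ((if true then (\u.false) else (\v.true)) ((let w = 0 in (\p.(\q.q))) (9 + 5))) then ((let r = (true && true) in (let s = r in 0)) - 3) else 8)
step 2: [if@0.0] (if ((\u.false) ((let w = 0 in (\p.(\q.q))) (9 + 5))) then ((let r = (true && true) in (let s = r in 0)) - 3) else 8)
step 3: [beta@0] (if false then ((let r = (true && true) in (let s = r in 0)) - 3) else 8)
step 4: [if@root] 8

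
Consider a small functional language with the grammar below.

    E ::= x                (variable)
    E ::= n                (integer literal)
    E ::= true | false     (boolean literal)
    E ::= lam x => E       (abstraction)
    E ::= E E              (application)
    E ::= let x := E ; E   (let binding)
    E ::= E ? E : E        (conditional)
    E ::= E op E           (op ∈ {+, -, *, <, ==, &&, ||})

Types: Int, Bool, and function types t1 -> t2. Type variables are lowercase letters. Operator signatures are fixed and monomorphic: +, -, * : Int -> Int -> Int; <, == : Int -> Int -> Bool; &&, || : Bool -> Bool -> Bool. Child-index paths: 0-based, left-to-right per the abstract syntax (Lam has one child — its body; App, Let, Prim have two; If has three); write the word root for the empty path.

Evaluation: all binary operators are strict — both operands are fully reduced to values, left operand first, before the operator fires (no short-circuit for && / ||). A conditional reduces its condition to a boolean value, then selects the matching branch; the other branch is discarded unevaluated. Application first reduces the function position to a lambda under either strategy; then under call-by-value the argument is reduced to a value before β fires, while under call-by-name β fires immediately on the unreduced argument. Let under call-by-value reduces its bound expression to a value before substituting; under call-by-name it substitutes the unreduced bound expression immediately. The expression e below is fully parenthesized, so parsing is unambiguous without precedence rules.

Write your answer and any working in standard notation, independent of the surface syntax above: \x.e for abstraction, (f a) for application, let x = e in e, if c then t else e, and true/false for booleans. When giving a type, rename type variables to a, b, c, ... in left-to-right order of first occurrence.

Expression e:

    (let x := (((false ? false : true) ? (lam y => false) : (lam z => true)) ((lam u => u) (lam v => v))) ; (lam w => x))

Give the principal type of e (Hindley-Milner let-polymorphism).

Answer: a -> Bool

Working:
  unify Bool ~ Bool
  unify Bool ~ Bool
  unify Bool ~ Bool
\y._ : a -> Bool
\z._ : b -> Bool
  unify a -> Bool ~ b -> Bool
  unify a ~ b
  unify Bool ~ Bool
u : c
\u._ : c -> c
v : d
\v._ : d -> d
  unify c -> c ~ (d -> d) -> e
  unify c ~ d -> d
  unify d -> d ~ e
_ _ : d -> d
  unify b -> Bool ~ (d -> d) -> f
  unify b ~ d -> d
  unify Bool ~ f
_ _ : Bool
let x : Bool
x : Bool
\w._ : g -> Bool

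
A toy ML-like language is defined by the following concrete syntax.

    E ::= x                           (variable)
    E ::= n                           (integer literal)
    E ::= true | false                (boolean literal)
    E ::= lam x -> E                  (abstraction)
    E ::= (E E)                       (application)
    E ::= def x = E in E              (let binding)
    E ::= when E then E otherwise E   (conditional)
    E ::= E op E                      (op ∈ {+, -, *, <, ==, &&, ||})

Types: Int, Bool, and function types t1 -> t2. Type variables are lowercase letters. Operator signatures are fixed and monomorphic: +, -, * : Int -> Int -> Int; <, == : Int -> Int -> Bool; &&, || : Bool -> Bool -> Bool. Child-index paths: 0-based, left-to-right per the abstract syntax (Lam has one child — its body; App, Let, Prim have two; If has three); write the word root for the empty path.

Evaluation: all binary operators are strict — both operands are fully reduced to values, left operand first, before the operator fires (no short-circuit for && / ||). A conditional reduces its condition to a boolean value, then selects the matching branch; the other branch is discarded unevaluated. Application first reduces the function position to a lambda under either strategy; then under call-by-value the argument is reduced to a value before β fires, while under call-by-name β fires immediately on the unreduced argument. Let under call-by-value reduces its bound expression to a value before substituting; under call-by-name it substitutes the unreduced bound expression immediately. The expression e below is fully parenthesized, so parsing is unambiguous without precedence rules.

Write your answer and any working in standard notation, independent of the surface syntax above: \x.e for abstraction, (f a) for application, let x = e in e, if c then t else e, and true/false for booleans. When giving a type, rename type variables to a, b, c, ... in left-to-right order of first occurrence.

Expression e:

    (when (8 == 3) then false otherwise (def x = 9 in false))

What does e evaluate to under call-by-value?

Answer: false

Working:
step 0: (if (8 == 3) then false else (let x = 9 in false))
step 1: [delta@0] (if false then false else (let x = 9 in false))
step 2: [if@root] (let x = 9 in false)
step 3: [let@root] false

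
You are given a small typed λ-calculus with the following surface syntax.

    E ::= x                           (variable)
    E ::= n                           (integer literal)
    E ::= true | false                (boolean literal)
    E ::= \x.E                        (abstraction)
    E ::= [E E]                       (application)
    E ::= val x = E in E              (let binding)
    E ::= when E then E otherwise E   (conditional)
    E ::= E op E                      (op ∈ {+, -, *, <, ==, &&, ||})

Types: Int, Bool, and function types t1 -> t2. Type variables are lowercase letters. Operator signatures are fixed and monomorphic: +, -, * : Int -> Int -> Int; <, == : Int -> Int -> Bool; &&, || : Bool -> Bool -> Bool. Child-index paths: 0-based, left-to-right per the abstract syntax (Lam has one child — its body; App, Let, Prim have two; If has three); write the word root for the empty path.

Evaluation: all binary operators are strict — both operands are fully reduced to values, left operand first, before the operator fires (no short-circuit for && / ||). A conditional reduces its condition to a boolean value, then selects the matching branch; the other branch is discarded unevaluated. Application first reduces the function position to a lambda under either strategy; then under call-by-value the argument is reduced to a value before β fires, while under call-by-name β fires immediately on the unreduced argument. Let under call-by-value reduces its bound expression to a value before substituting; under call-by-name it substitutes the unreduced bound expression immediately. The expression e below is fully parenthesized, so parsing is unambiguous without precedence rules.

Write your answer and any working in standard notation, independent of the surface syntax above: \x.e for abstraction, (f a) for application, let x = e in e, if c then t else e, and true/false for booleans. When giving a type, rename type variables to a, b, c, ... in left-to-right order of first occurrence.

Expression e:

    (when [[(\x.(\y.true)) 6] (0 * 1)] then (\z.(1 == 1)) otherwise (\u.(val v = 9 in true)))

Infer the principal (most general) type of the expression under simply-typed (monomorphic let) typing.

Answer: a -> Bool

Working:
\y._ : b -> Bool
\x._ : a -> b -> Bool
  unify a -> b -> Bool ~ Int -> c
  unify a ~ Int
  unify b -> Bool ~ c
_ _ : b -> Bool
  unify Int ~ Int
  unify Int ~ Int
  unify b -> Bool ~ Int -> d
  unify b ~ Int
  unify Bool ~ d
_ _ : Bool
  unify Bool ~ Bool
  unify Int ~ Int
  unify Int ~ Int
\z._ : e -> Bool
let v : Int
\u._ : f -> Bool
  unify e -> Bool ~ f -> Bool
  unify e ~ f
  unify Bool ~ Bool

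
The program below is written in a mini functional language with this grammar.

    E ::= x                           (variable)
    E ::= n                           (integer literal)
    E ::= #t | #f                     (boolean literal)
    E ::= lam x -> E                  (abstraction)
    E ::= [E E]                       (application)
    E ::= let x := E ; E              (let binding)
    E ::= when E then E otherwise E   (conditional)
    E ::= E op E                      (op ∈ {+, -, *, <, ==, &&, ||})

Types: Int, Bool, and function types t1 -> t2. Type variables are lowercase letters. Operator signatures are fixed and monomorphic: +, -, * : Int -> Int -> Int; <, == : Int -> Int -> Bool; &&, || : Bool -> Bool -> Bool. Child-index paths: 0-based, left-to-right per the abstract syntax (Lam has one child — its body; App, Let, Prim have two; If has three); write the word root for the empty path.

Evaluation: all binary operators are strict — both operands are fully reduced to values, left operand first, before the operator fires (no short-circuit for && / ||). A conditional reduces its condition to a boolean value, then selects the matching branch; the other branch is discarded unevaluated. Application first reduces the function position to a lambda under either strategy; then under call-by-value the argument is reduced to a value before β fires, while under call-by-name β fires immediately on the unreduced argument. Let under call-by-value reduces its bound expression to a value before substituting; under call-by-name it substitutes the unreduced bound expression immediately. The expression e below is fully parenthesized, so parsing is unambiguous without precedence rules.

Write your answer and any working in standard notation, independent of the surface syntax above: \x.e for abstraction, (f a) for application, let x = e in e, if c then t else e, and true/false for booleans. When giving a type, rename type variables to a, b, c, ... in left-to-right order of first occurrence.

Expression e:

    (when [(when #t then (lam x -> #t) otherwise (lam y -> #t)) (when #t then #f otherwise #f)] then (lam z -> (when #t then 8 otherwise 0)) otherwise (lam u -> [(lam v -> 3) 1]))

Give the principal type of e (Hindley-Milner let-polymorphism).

Answer: a -> Int

Trace:
  unify Bool ~ Bool
\x._ : a -> Bool
\y._ : b -> Bool
  unify a -> Bool ~ b -> Bool
  unify a ~ b
  unify Bool ~ Bool
  unify Bool ~ Bool
  unify Bool ~ Bool
  unify b -> Bool ~ Bool -> c
  unify b ~ Bool
  unify Bool ~ c
_ _ : Bool
  unify Bool ~ Bool
  unify Bool ~ Bool
  unify Int ~ Int
\z._ : d -> Int
\v._ : f -> Int
  unify f -> Int ~ Int -> g
  unify f ~ Int
  unify Int ~ g
_ _ : Int
\u._ : e -> Int
  unify d -> Int ~ e -> Int
  unify d ~ e
  unify Int ~ Int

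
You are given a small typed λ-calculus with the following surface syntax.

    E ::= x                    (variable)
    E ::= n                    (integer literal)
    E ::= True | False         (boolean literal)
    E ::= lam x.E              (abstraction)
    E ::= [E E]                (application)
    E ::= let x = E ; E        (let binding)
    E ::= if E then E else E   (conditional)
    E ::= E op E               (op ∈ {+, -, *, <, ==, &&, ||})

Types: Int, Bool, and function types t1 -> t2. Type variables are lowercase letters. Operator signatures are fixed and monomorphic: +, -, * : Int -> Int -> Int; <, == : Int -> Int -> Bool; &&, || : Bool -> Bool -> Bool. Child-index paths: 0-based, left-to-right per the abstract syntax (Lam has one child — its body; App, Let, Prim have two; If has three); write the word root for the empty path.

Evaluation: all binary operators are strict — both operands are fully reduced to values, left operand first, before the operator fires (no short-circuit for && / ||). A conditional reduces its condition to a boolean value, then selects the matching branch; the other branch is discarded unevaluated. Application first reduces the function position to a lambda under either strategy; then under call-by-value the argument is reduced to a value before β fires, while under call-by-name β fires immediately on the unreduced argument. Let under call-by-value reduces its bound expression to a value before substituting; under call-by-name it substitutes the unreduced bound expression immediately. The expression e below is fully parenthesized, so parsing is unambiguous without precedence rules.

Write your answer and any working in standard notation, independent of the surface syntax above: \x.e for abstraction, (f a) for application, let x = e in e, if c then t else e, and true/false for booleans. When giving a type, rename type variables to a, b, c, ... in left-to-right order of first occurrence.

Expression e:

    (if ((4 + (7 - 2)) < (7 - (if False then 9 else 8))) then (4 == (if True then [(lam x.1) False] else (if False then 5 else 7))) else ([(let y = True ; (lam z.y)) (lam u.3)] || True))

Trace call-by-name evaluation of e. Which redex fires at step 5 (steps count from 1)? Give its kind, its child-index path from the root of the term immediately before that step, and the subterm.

Answer: delta at 0 : (9 < -1)

Derivation:
step 0: (if ((4 + (7 - 2)) < (7 - (if false then 9 else 8))) then (4 == (if true then ((\x.1) false) else (if false then 5 else 7))) else (((let y = true in (\z.y)) (\u.3)) || true))
step 1: [delta@0.0.1] (if ((4 + 5) < (7 - (if false then 9 else 8))) then (4 == (if true then ((\x.1) false) else (if false then 5 else 7))) else (((let y = true in (\z.y)) (\u.3)) || true))
step 2: [delta@0.0] (if (9 < (7 - (if false then 9 else 8))) then (4 == (if true then ((\x.1) false) else (if false then 5 else 7))) else (((let y = true in (\z.y)) (\u.3)) || true))
step 3: [if@0.1.1] (if (9 < (7 - 8)) then (4 == (if true then ((\x.1) false) else (if false then 5 else 7))) else (((let y = true in (\z.y)) (\u.3)) || true))
step 4: [delta@0.1] (if (9 < -1) then (4 == (if true then ((\x.1) false) else (if false then 5 else 7))) else (((let y = true in (\z.y)) (\u.3)) || true))
step 5: [delta@0] (if false then (4 == (if true then ((\x.1) false) else (if false then 5 else 7))) else (((let y = true in (\z.y)) (\u.3)) || true))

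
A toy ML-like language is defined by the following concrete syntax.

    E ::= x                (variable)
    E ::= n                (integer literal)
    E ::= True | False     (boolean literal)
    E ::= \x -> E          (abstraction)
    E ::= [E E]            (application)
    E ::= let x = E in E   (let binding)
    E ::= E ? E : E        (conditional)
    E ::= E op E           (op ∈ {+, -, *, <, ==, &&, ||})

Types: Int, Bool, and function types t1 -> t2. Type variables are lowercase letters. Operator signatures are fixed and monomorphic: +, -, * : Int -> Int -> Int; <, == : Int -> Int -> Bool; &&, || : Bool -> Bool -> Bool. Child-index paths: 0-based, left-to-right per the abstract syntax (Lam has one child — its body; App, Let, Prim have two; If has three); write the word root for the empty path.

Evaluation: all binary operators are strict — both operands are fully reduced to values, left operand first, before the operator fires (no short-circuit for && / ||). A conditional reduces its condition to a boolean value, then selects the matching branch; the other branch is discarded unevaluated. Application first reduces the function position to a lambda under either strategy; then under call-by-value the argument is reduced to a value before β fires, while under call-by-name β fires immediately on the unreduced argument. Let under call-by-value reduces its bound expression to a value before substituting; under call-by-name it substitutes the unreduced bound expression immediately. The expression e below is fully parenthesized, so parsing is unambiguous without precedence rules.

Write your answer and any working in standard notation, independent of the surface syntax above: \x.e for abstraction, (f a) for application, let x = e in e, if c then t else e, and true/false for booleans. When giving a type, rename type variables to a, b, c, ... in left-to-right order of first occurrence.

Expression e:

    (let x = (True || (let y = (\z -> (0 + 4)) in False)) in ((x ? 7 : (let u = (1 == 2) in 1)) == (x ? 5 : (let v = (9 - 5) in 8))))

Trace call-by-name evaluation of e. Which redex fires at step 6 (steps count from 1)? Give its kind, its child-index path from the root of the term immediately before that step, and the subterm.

Answer: delta at 1.0 : (true || false)

Derivation:
step 0: (let x = (true || (let y = (\z.(0 + 4)) in false)) in ((if x then 7 else (let u = (1 == 2) in 1)) == (if x then 5 else (let v = (9 - 5) in 8))))
step 1: [let@root] ((if (true || (let y = (\z.(0 + 4)) in false)) then 7 else (let u = (1 == 2) in 1)) == (if (true || (let y = (\z.(0 + 4)) in false)) then 5 else (let v = (9 - 5) in 8)))
step 2: [let@0.0.1] ((if (true || false) then 7 else (let u = (1 == 2) in 1)) == (if (true || (let y = (\z.(0 + 4)) in false)) then 5 else (let v = (9 - 5) in 8)))
step 3: [delta@0.0] ((if true then 7 else (let u = (1 == 2) in 1)) == (if (true || (let y = (\z.(0 + 4)) in false)) then 5 else (let v = (9 - 5) in 8)))
step 4: [if@0] (7 == (if (true || (let y = (\z.(0 + 4)) in false)) then 5 else (let v = (9 - 5) in 8)))
step 5: [let@1.0.1] (7 == (if (true || false) then 5 else (let v = (9 - 5) in 8)))
step 6: [delta@1.0] (7 == (if true then 5 else (let v = (9 - 5) in 8)))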